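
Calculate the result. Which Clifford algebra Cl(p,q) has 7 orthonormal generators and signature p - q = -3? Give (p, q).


We need p + q = 7 and p - q = -3.
Adding: 2p = 7 + (-3) = 4, so p = 2.
Then q = 7 - 2 = 5.
(p, q) = (2, 5)


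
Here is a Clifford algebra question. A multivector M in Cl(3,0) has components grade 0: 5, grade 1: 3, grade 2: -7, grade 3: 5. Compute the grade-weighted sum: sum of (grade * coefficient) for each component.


Grade-weighted sum = sum of grade_k * coefficient_k
0*5 = 0
1*3 = 3
2*(-7) = -14
3*5 = 15
Total = 0 + 3 + (-14) + 15 = 4


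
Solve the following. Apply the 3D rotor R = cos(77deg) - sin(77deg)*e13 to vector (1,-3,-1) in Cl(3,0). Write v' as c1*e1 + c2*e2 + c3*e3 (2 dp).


Rotor R = cos(77deg) - sin(77deg)*e13
Rotation angle theta = 2 * 77 = 154 degrees in the e13 plane (e1 -> e3).
The component perpendicular to the plane (e2) is invariant: v'_2 = v2 = -3.00
cos(154deg) = -0.8988, sin(154deg) = 0.4384
v'_1 = v1*cos(theta) - v3*sin(theta) = 1*(-0.8988) - (-1)*0.4384 = -0.46
v'_3 = v1*sin(theta) + v3*cos(theta) = 1*0.4384 + (-1)*(-0.8988) = 1.34
v' = -0.46*e1 - 3.00*e2 + 1.34*e3


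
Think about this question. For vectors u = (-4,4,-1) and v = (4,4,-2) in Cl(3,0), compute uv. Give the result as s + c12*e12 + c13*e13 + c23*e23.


In Cl(3,0): e_i^2 = 1, e_ie_j = -e_je_i for i != j.
Scalar part = u . v = (-4)*4 + 4*4 + (-1)*(-2)
= -16 + 16 + 2 = 2
e12 coeff = (-4)*4 - 4*4 = -16 - 16 = -32
e13 coeff = (-4)*(-2) - (-1)*4 = 8 - (-4) = 12
e23 coeff = 4*(-2) - (-1)*4 = -8 - (-4) = -4
uv = 2 - 32*e12 + 12*e13 - 4*e23


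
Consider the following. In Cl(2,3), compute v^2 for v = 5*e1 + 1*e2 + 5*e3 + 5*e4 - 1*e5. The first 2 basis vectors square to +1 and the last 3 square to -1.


v^2 = sum of c_i^2 * e_i^2
Positive signature terms (e_i^2 = +1): 5^2 + 1^2 = 26
Negative signature terms (e_j^2 = -1): 5^2 + 5^2 + (-1)^2 = 51
v^2 = 26 - 51 = -25


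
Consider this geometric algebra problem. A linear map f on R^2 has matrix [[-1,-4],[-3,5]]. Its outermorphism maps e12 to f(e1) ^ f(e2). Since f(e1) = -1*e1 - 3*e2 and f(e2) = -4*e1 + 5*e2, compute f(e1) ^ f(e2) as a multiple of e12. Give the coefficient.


The outermorphism of a linear map f sends e1^e2 to f(e1)^f(e2).
f(e1) = -1*e1 - 3*e2
f(e2) = -4*e1 + 5*e2
f(e1) ^ f(e2) = (-1*e1 - 3*e2) ^ (-4*e1 + 5*e2)
= (-1)*5*e12 + (-3)*(-4)*e21
= (-5 - 12)*e12
= -17*e12
Coefficient = -17


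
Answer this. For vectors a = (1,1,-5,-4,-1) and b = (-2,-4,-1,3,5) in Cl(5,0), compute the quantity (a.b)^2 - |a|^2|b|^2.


a . b = 1*(-2) + 1*(-4) + (-5)*(-1) + (-4)*3 + (-1)*5
= -2 + (-4) + 5 + (-12) + (-5) = -18
|a|^2 = 1^2 + 1^2 + (-5)^2 + (-4)^2 + (-1)^2 = 44
|b|^2 = (-2)^2 + (-4)^2 + (-1)^2 + 3^2 + 5^2 = 55
(a.b)^2 = (-18)^2 = 324
|a|^2 * |b|^2 = 44 * 55 = 2420
Result = 324 - 2420 = -2096


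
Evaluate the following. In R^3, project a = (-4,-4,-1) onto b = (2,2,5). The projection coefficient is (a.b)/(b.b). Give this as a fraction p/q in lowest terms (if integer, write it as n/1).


Projection coefficient = (a . b) / (b . b)
a . b = (-4)*2 + (-4)*2 + (-1)*5
= -8 + (-8) + (-5) = -21
b . b = 2^2 + 2^2 + 5^2
= 4 + 4 + 25 = 33
Coefficient = -21/33
In lowest terms: -7/11


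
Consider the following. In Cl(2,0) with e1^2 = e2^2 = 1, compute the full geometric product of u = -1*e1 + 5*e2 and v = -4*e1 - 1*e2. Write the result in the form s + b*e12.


Expand: (-1*e1 + 5*e2)(-4*e1 - 1*e2)
= (-1)*(-4)*e1e1 + (-1)*(-1)*e1e2 + 5*(-4)*e2e1 + 5*(-1)*e2e2
Using e1^2 = e2^2 = 1, e2e1 = -e1e2:
Scalar part s = (-1)*(-4) + 5*(-1) = 4 + (-5) = -1
Bivector part b = (-1)*(-1) - 5*(-4) = 1 - (-20) = 21
uv = -1 + 21*e12


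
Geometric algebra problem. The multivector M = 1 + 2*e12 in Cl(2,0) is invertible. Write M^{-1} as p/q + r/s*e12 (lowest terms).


M = 1 + 2*e12, where e12^2 = -1.
Since M commutes with its reverse ~M = a - b*e12, M * ~M = a^2 - b^2*e12^2 = a^2 + b^2.
So M^{-1} = ~M / (a^2 + b^2) = (a - b*e12)/(a^2 + b^2).
a^2 + b^2 = 1 + 4 = 5
Scalar part = 1/5 = 1/5
Bivector coeff = -2/5 = -2/5
M^{-1} = 1/5 - 2/5*e12


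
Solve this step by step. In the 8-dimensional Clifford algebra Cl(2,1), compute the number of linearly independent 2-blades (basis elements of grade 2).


Number of grade-k basis blades in Cl(p,q) with n = p + q is C(n, k).
n = 2 + 1 = 3
C(3, 2) = 3! / (2! * 1!)
= 6 / (2 * 1)
= 3


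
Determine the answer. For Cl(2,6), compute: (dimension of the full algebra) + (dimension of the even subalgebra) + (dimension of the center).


n = 2 + 6 = 8
Total dim = 2^8 = 256
Even subalgebra dim = 2^7 = 128
n is even, so center dim = 1
Sum = 256 + 128 + 1 = 385


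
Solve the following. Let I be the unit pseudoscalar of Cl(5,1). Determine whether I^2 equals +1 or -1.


The pseudoscalar I = e1...e_n (product of all n generators) of Cl(p,q) satisfies I^2 = (-1)^(q + n(n-1)/2).
p = 5, q = 1, n = p + q = 6
n(n-1)/2 = 6 * 5 / 2 = 15
Exponent = q + n(n-1)/2 = 1 + 15 = 16
I^2 = (-1)^16 = +1


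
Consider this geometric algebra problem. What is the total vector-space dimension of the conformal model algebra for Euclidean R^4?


The conformal model of R^4 uses Cl(5,1): the 4 Euclidean generators plus two extra orthogonal generators e+ (e+^2 = +1) and e- (e-^2 = -1), from which the null vectors e0, einf are built.
Number of generators m = 4 + 2 = 6.
dim Cl(p,q) = 2^m = 2^6 = 64


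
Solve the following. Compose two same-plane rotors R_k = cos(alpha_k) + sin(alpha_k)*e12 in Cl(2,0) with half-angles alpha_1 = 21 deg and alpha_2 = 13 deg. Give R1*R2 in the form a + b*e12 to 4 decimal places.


Same-plane rotors commute and their half-angles add:
R1*R2 = cos(a1 + a2) + sin(a1 + a2)*e12.
a1 + a2 = 21 + 13 = 34 deg
cos(34 deg) = 0.8290
sin(34 deg) = 0.5592
R1*R2 = 0.8290 + 0.5592*e12


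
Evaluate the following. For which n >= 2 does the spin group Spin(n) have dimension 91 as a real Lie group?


dim Spin(n) = dim so(n) = n(n-1)/2.
Solve n(n-1)/2 = 91, i.e. n^2 - n - 182 = 0.
Discriminant = 1 + 8*91 = 729
n = (1 + sqrt(729))/2 = (1 + 27)/2 = 14


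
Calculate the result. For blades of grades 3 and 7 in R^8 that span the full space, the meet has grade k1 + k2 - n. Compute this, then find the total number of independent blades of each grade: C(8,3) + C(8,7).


Meet grade = grade(A) + grade(B) - n
= 3 + 7 - 8 = 2
C(8,3) = 56
C(8,7) = 8
dim_A + dim_B = 56 + 8 = 64


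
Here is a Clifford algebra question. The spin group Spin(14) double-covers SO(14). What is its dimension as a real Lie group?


Spin(n) double-covers SO(n); both have Lie algebra so(n) of dimension n(n-1)/2.
n = 14
n(n-1) = 14 * 13 = 182
dim Spin(14) = 182/2 = 91


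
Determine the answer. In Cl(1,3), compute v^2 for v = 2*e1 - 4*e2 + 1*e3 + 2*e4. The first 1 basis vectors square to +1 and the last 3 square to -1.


v^2 = sum of c_i^2 * e_i^2
Positive signature terms (e_i^2 = +1): 2^2 = 4
Negative signature terms (e_j^2 = -1): (-4)^2 + 1^2 + 2^2 = 21
v^2 = 4 - 21 = -17


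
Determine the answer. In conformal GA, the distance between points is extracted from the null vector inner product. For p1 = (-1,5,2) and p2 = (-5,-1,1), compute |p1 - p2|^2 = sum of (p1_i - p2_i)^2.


p1 - p2 = (4, 6, 1)
|p1 - p2|^2 = 4^2 + 6^2 + 1^2
= 16 + 36 + 1
= 53


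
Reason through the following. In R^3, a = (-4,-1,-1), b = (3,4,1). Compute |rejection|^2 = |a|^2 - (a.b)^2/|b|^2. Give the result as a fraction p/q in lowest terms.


|a|^2 = (-4)^2 + (-1)^2 + (-1)^2 = 18
|b|^2 = 3^2 + 4^2 + 1^2 = 26
a . b = (-4)*3 + (-1)*4 + (-1)*1 = -17
(a.b)^2 = (-17)^2 = 289
|rej|^2 = 18 - 289/26
= (468 - 289)/26
= 179/26
In lowest terms: 179/26


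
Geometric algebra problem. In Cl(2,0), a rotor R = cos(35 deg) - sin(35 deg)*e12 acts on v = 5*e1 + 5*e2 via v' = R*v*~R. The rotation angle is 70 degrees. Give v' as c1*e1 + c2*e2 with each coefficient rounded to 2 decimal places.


Rotor R = cos(35deg) - sin(35deg)*e12
Rotation angle theta = 2 * 35 = 70 degrees
v' = R*v*~R rotates v by theta.
cos(70deg) = 0.3420, sin(70deg) = 0.9397
v'_1 = 5*cos(70deg) - 5*sin(70deg)
= 5*0.3420 - 5*0.9397
= -2.99
v'_2 = 5*sin(70deg) + 5*cos(70deg)
= 5*0.9397 + 5*0.3420
= 6.41
v' = -2.99*e1 + 6.41*e2


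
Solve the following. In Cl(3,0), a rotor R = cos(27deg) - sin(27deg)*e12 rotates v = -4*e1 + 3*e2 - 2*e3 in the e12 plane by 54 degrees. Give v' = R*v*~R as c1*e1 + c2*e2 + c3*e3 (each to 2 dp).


Rotor R = cos(27deg) - sin(27deg)*e12
Rotation angle theta = 2 * 27 = 54 degrees in the e12 plane (e1 -> e2).
The component perpendicular to the plane (e3) is invariant: v'_3 = v3 = -2.00
cos(54deg) = 0.5878, sin(54deg) = 0.8090
v'_1 = v1*cos(theta) - v2*sin(theta) = -4*0.5878 - 3*0.8090 = -4.78
v'_2 = v1*sin(theta) + v2*cos(theta) = -4*0.8090 + 3*0.5878 = -1.47
v' = -4.78*e1 - 1.47*e2 - 2.00*e3


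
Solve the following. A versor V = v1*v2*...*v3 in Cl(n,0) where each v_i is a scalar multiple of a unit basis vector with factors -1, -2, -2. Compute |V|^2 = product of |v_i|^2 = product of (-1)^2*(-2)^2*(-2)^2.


Each vector v_i has |v_i|^2 = s_i^2
Squared scales: (-1)^2 = 1, (-2)^2 = 4, (-2)^2 = 4
|V|^2 = 1 * 4 * 4
= 16


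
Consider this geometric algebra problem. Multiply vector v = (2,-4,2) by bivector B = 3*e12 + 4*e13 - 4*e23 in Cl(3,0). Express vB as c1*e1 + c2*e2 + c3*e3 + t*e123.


vB has grade-1 (vector) and grade-3 (trivector) parts: vB = (v _| B) + (v ^ B).
Vector part <vB>_1:
  e1: -v2*b12 - v3*b13 = -(-4)*(3) - (2)*(4) = 4
  e2: v1*b12 - v3*b23 = (2)*(3) - (2)*(-4) = 14
  e3: v1*b13 + v2*b23 = (2)*(4) + (-4)*(-4) = 24
Trivector part <vB>_3:
  e123: v1*b23 - v2*b13 + v3*b12 = (2)*(-4) - (-4)*(4) + (2)*(3) = 14
vB = 4*e1 + 14*e2 + 24*e3 + 14*e123


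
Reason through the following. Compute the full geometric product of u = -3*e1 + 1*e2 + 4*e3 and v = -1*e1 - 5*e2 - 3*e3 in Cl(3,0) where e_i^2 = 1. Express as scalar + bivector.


In Cl(3,0): e_i^2 = 1, e_ie_j = -e_je_i for i != j.
Scalar part = u . v = (-3)*(-1) + 1*(-5) + 4*(-3)
= 3 + (-5) + (-12) = -14
e12 coeff = (-3)*(-5) - 1*(-1) = 15 - (-1) = 16
e13 coeff = (-3)*(-3) - 4*(-1) = 9 - (-4) = 13
e23 coeff = 1*(-3) - 4*(-5) = -3 - (-20) = 17
uv = -14 + 16*e12 + 13*e13 + 17*e23


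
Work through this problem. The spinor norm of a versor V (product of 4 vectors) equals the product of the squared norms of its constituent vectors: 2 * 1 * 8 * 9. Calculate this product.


Spinor norm N(V) = |v1|^2 * |v2|^2 * ... * |v4|^2
= 2 * 1 * 8 * 9
Running product: 2, 2, 16, 144
N(V) = 144


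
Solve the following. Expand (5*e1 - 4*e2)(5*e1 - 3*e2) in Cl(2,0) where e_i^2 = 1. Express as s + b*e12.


Expand: (5*e1 - 4*e2)(5*e1 - 3*e2)
= 5*5*e1e1 + 5*(-3)*e1e2 + (-4)*5*e2e1 + (-4)*(-3)*e2e2
Using e1^2 = e2^2 = 1, e2e1 = -e1e2:
Scalar part s = 5*5 + (-4)*(-3) = 25 + 12 = 37
Bivector part b = 5*(-3) - (-4)*5 = -15 - (-20) = 5
uv = 37 + 5*e12


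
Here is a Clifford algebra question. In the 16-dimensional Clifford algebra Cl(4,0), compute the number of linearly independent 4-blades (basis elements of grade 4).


Number of grade-k basis blades in Cl(p,q) with n = p + q is C(n, k).
n = 4 + 0 = 4
C(4, 4) = 4! / (4! * 0!)
= 24 / (24 * 1)
= 1


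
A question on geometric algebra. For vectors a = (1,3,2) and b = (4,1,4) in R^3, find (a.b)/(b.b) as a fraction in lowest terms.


Projection coefficient = (a . b) / (b . b)
a . b = 1*4 + 3*1 + 2*4
= 4 + 3 + 8 = 15
b . b = 4^2 + 1^2 + 4^2
= 16 + 1 + 16 = 33
Coefficient = 15/33
In lowest terms: 5/11


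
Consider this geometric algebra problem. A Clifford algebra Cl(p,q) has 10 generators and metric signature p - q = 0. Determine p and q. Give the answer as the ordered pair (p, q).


We need p + q = 10 and p - q = 0.
Adding: 2p = 10 + 0 = 10, so p = 5.
Then q = 10 - 5 = 5.
(p, q) = (5, 5)


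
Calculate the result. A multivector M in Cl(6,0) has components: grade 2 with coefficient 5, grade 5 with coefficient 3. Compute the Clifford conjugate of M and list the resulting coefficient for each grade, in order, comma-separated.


Clifford conjugate sign for grade k: (-1)^(k(k+1)/2)
Grade 2: (-1)^(2*3/2) = (-1)^3 = -1, coeff 5 -> -5
Grade 5: (-1)^(5*6/2) = (-1)^15 = -1, coeff 3 -> -3
Conjugated coefficients: -5, -3


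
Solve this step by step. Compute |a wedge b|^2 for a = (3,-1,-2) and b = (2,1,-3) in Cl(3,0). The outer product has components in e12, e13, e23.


a wedge b = (a1*b2 - a2*b1)*e12 + (a1*b3 - a3*b1)*e13 + (a2*b3 - a3*b2)*e23
e12 coeff: 3*1 - (-1)*2 = 3 - (-2) = 5
e13 coeff: 3*(-3) - (-2)*2 = -9 - (-4) = -5
e23 coeff: (-1)*(-3) - (-2)*1 = 3 - (-2) = 5
|a wedge b|^2 = 5^2 + (-5)^2 + 5^2
= 25 + 25 + 25
= 75


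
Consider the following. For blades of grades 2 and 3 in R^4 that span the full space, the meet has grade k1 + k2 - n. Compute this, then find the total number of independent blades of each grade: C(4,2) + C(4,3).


Meet grade = grade(A) + grade(B) - n
= 2 + 3 - 4 = 1
C(4,2) = 6
C(4,3) = 4
dim_A + dim_B = 6 + 4 = 10


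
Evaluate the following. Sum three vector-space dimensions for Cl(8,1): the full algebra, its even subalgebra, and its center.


n = 8 + 1 = 9
Total dim = 2^9 = 512
Even subalgebra dim = 2^8 = 256
n is odd, so center dim = 2
Sum = 512 + 256 + 2 = 770


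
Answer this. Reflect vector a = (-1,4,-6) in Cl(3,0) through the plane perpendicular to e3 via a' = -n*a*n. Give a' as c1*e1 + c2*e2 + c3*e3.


Reflection formula: a' = -n*a*n, with n = e3 (unit vector, n^2 = 1).
For reflection through hyperplane perp to e3:
The component along e3 flips sign, others stay.
a = (-1, 4, -6)
a' = (-1, 4, 6)
a' = -1*e1 + 4*e2 + 6*e3


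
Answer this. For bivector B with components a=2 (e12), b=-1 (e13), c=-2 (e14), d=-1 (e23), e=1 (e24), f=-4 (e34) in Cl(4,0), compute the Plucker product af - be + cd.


Plucker relation: af - be + cd
a*f = 2*(-4) = -8
b*e = (-1)*1 = -1
c*d = (-2)*(-1) = 2
af - be + cd = -8 - (-1) + 2
= -5


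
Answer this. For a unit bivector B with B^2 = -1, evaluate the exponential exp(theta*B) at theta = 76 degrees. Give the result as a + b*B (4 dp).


For a unit bivector B with B^2 = -1, the exponential series gives
e^(theta*B) = cos(theta) + sin(theta)*B (the GA analogue of Euler's formula).
theta = 76 degrees = 1.32645 rad
cos(76 deg) = 0.2419
sin(76 deg) = 0.9703
exp(theta*B) = 0.2419 + 0.9703*B


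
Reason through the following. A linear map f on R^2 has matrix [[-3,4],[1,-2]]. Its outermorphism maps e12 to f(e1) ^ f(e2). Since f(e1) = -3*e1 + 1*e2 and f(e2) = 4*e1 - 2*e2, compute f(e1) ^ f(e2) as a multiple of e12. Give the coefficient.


The outermorphism of a linear map f sends e1^e2 to f(e1)^f(e2).
f(e1) = -3*e1 + 1*e2
f(e2) = 4*e1 - 2*e2
f(e1) ^ f(e2) = (-3*e1 + 1*e2) ^ (4*e1 - 2*e2)
= (-3)*(-2)*e12 + 1*4*e21
= (6 - 4)*e12
= 2*e12
Coefficient = 2


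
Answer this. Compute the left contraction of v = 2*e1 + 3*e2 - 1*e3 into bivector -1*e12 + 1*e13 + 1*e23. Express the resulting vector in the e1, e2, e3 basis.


Left contraction v _| B = <vB>_1 (grade-1 part of the geometric product vB).
Using e1_|e12 = e2, e2_|e12 = -e1, e1_|e13 = e3, e3_|e13 = -e1, e2_|e23 = e3, e3_|e23 = -e2:
e1 coeff: -v2*b12 - v3*b13 = -(3)*(-1) - (-1)*(1) = 4
e2 coeff: v1*b12 - v3*b23 = (2)*(-1) - (-1)*(1) = -1
e3 coeff: v1*b13 + v2*b23 = (2)*(1) + (3)*(1) = 5
v _| B = 4*e1 - 1*e2 + 5*e3


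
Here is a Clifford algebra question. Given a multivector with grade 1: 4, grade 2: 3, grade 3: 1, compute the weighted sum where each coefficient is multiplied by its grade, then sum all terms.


Grade-weighted sum = sum of grade_k * coefficient_k
1*4 = 4
2*3 = 6
3*1 = 3
Total = 4 + 6 + 3 = 13


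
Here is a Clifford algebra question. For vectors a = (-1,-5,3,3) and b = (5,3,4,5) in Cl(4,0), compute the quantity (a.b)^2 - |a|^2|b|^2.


a . b = (-1)*5 + (-5)*3 + 3*4 + 3*5
= -5 + (-15) + 12 + 15 = 7
|a|^2 = (-1)^2 + (-5)^2 + 3^2 + 3^2 = 44
|b|^2 = 5^2 + 3^2 + 4^2 + 5^2 = 75
(a.b)^2 = 7^2 = 49
|a|^2 * |b|^2 = 44 * 75 = 3300
Result = 49 - 3300 = -3251


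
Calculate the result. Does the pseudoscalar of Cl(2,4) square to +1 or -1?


The pseudoscalar I = e1...e_n (product of all n generators) of Cl(p,q) satisfies I^2 = (-1)^(q + n(n-1)/2).
p = 2, q = 4, n = p + q = 6
n(n-1)/2 = 6 * 5 / 2 = 15
Exponent = q + n(n-1)/2 = 4 + 15 = 19
I^2 = (-1)^19 = -1


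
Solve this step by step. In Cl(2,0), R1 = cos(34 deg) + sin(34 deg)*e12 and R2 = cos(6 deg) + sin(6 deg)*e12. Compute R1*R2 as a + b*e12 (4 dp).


Same-plane rotors commute and their half-angles add:
R1*R2 = cos(a1 + a2) + sin(a1 + a2)*e12.
a1 + a2 = 34 + 6 = 40 deg
cos(40 deg) = 0.7660
sin(40 deg) = 0.6428
R1*R2 = 0.7660 + 0.6428*e12


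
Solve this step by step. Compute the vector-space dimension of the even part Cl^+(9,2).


Even subalgebra dimension = 2^(n-1)
n = 9 + 2 = 11
2^(11 - 1) = 2^10 = 1024
Verification: sum of C(11,k) for even k = 1 + 55 + 330 + 462 + 165 + 11 = 1024
Result = 1024


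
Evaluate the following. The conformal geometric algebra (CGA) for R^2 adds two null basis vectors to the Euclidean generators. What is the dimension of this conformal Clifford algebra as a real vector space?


The conformal model of R^2 uses Cl(3,1): the 2 Euclidean generators plus two extra orthogonal generators e+ (e+^2 = +1) and e- (e-^2 = -1), from which the null vectors e0, einf are built.
Number of generators m = 2 + 2 = 4.
dim Cl(p,q) = 2^m = 2^4 = 16


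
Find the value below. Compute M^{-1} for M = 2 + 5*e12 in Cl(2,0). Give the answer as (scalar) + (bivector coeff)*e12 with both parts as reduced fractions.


M = 2 + 5*e12, where e12^2 = -1.
Since M commutes with its reverse ~M = a - b*e12, M * ~M = a^2 - b^2*e12^2 = a^2 + b^2.
So M^{-1} = ~M / (a^2 + b^2) = (a - b*e12)/(a^2 + b^2).
a^2 + b^2 = 4 + 25 = 29
Scalar part = 2/29 = 2/29
Bivector coeff = -5/29 = -5/29
M^{-1} = 2/29 - 5/29*e12


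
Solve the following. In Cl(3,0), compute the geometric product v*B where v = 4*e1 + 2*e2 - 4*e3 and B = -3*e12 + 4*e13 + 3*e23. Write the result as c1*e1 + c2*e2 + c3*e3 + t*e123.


vB has grade-1 (vector) and grade-3 (trivector) parts: vB = (v _| B) + (v ^ B).
Vector part <vB>_1:
  e1: -v2*b12 - v3*b13 = -(2)*(-3) - (-4)*(4) = 22
  e2: v1*b12 - v3*b23 = (4)*(-3) - (-4)*(3) = 0
  e3: v1*b13 + v2*b23 = (4)*(4) + (2)*(3) = 22
Trivector part <vB>_3:
  e123: v1*b23 - v2*b13 + v3*b12 = (4)*(3) - (2)*(4) + (-4)*(-3) = 16
vB = 22*e1 + 0*e2 + 22*e3 + 16*e123


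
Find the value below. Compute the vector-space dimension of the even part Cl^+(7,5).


Even subalgebra dimension = 2^(n-1)
n = 7 + 5 = 12
2^(12 - 1) = 2^11 = 2048
Verification: sum of C(12,k) for even k = 1 + 66 + 495 + 924 + 495 + 66 + 1 = 2048
Result = 2048


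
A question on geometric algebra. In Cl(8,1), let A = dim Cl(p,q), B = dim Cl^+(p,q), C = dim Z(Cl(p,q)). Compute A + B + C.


n = 8 + 1 = 9
Total dim = 2^9 = 512
Even subalgebra dim = 2^8 = 256
n is odd, so center dim = 2
Sum = 512 + 256 + 2 = 770


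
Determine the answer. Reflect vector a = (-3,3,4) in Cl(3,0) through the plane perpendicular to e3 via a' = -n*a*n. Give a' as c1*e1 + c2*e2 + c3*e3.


Reflection formula: a' = -n*a*n, with n = e3 (unit vector, n^2 = 1).
For reflection through hyperplane perp to e3:
The component along e3 flips sign, others stay.
a = (-3, 3, 4)
a' = (-3, 3, -4)
a' = -3*e1 + 3*e2 - 4*e3


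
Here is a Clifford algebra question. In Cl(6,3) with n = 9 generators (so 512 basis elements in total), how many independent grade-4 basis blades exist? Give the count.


Number of grade-k basis blades in Cl(p,q) with n = p + q is C(n, k).
n = 6 + 3 = 9
C(9, 4) = 9! / (4! * 5!)
= 362880 / (24 * 120)
= 126


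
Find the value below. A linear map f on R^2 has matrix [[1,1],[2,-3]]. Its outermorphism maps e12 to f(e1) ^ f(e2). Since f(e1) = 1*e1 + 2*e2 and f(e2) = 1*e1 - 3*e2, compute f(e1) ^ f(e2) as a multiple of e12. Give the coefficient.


The outermorphism of a linear map f sends e1^e2 to f(e1)^f(e2).
f(e1) = 1*e1 + 2*e2
f(e2) = 1*e1 - 3*e2
f(e1) ^ f(e2) = (1*e1 + 2*e2) ^ (1*e1 - 3*e2)
= 1*(-3)*e12 + 2*1*e21
= (-3 - 2)*e12
= -5*e12
Coefficient = -5


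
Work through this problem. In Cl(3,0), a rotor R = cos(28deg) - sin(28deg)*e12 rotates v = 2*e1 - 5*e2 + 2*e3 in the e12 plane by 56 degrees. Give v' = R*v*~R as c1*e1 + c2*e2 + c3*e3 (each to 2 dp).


Rotor R = cos(28deg) - sin(28deg)*e12
Rotation angle theta = 2 * 28 = 56 degrees in the e12 plane (e1 -> e2).
The component perpendicular to the plane (e3) is invariant: v'_3 = v3 = 2.00
cos(56deg) = 0.5592, sin(56deg) = 0.8290
v'_1 = v1*cos(theta) - v2*sin(theta) = 2*0.5592 - (-5)*0.8290 = 5.26
v'_2 = v1*sin(theta) + v2*cos(theta) = 2*0.8290 + (-5)*0.5592 = -1.14
v' = 5.26*e1 - 1.14*e2 + 2.00*e3


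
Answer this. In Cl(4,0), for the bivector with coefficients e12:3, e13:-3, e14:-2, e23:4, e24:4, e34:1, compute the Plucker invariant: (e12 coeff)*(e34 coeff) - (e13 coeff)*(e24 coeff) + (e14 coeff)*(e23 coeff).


Plucker relation: af - be + cd
a*f = 3*1 = 3
b*e = (-3)*4 = -12
c*d = (-2)*4 = -8
af - be + cd = 3 - (-12) + (-8)
= 7


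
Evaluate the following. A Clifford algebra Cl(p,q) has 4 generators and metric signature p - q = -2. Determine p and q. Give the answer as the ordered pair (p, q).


We need p + q = 4 and p - q = -2.
Adding: 2p = 4 + (-2) = 2, so p = 1.
Then q = 4 - 1 = 3.
(p, q) = (1, 3)


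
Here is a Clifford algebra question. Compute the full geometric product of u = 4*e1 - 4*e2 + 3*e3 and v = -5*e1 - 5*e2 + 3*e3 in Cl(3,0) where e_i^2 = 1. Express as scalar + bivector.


In Cl(3,0): e_i^2 = 1, e_ie_j = -e_je_i for i != j.
Scalar part = u . v = 4*(-5) + (-4)*(-5) + 3*3
= -20 + 20 + 9 = 9
e12 coeff = 4*(-5) - (-4)*(-5) = -20 - 20 = -40
e13 coeff = 4*3 - 3*(-5) = 12 - (-15) = 27
e23 coeff = (-4)*3 - 3*(-5) = -12 - (-15) = 3
uv = 9 - 40*e12 + 27*e13 + 3*e23


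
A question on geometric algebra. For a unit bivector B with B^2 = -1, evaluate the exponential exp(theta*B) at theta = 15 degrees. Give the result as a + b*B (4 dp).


For a unit bivector B with B^2 = -1, the exponential series gives
e^(theta*B) = cos(theta) + sin(theta)*B (the GA analogue of Euler's formula).
theta = 15 degrees = 0.261799 rad
cos(15 deg) = 0.9659
sin(15 deg) = 0.2588
exp(theta*B) = 0.9659 + 0.2588*B


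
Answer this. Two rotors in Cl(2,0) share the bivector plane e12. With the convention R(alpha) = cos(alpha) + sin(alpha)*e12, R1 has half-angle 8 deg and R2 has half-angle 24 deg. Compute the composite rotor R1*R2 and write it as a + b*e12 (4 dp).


Same-plane rotors commute and their half-angles add:
R1*R2 = cos(a1 + a2) + sin(a1 + a2)*e12.
a1 + a2 = 8 + 24 = 32 deg
cos(32 deg) = 0.8480
sin(32 deg) = 0.5299
R1*R2 = 0.8480 + 0.5299*e12


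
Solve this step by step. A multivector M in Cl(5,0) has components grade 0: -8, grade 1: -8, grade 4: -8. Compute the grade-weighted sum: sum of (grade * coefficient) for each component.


Grade-weighted sum = sum of grade_k * coefficient_k
0*(-8) = 0
1*(-8) = -8
4*(-8) = -32
Total = 0 + (-8) + (-32) = -40


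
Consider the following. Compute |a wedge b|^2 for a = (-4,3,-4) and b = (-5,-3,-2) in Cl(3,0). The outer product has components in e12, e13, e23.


a wedge b = (a1*b2 - a2*b1)*e12 + (a1*b3 - a3*b1)*e13 + (a2*b3 - a3*b2)*e23
e12 coeff: (-4)*(-3) - 3*(-5) = 12 - (-15) = 27
e13 coeff: (-4)*(-2) - (-4)*(-5) = 8 - 20 = -12
e23 coeff: 3*(-2) - (-4)*(-3) = -6 - 12 = -18
|a wedge b|^2 = 27^2 + (-12)^2 + (-18)^2
= 729 + 144 + 324
= 1197


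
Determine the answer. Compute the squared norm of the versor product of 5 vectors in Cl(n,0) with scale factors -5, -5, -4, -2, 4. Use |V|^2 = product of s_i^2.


Each vector v_i has |v_i|^2 = s_i^2
Squared scales: (-5)^2 = 25, (-5)^2 = 25, (-4)^2 = 16, (-2)^2 = 4, 4^2 = 16
|V|^2 = 25 * 25 * 16 * 4 * 16
= 640000


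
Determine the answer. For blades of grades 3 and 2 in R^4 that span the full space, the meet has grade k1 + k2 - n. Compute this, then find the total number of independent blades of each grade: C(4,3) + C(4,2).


Meet grade = grade(A) + grade(B) - n
= 3 + 2 - 4 = 1
C(4,3) = 4
C(4,2) = 6
dim_A + dim_B = 4 + 6 = 10


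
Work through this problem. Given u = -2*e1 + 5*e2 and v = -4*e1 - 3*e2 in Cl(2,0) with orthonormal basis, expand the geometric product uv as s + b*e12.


Expand: (-2*e1 + 5*e2)(-4*e1 - 3*e2)
= (-2)*(-4)*e1e1 + (-2)*(-3)*e1e2 + 5*(-4)*e2e1 + 5*(-3)*e2e2
Using e1^2 = e2^2 = 1, e2e1 = -e1e2:
Scalar part s = (-2)*(-4) + 5*(-3) = 8 + (-15) = -7
Bivector part b = (-2)*(-3) - 5*(-4) = 6 - (-20) = 26
uv = -7 + 26*e12


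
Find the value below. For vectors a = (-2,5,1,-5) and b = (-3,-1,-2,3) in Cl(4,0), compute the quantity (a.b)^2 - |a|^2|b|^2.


a . b = (-2)*(-3) + 5*(-1) + 1*(-2) + (-5)*3
= 6 + (-5) + (-2) + (-15) = -16
|a|^2 = (-2)^2 + 5^2 + 1^2 + (-5)^2 = 55
|b|^2 = (-3)^2 + (-1)^2 + (-2)^2 + 3^2 = 23
(a.b)^2 = (-16)^2 = 256
|a|^2 * |b|^2 = 55 * 23 = 1265
Result = 256 - 1265 = -1009


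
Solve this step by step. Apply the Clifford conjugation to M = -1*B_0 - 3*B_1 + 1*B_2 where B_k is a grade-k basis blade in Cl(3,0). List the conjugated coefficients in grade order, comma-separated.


Clifford conjugate sign for grade k: (-1)^(k(k+1)/2)
Grade 0: (-1)^(0*1/2) = (-1)^0 = 1, coeff -1 -> -1
Grade 1: (-1)^(1*2/2) = (-1)^1 = -1, coeff -3 -> 3
Grade 2: (-1)^(2*3/2) = (-1)^3 = -1, coeff 1 -> -1
Conjugated coefficients: -1, 3, -1


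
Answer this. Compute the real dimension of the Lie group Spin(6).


Spin(n) double-covers SO(n); both have Lie algebra so(n) of dimension n(n-1)/2.
n = 6
n(n-1) = 6 * 5 = 30
dim Spin(6) = 30/2 = 15


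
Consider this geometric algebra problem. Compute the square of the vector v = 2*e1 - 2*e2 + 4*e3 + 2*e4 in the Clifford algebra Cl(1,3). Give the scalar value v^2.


v^2 = sum of c_i^2 * e_i^2
Positive signature terms (e_i^2 = +1): 2^2 = 4
Negative signature terms (e_j^2 = -1): (-2)^2 + 4^2 + 2^2 = 24
v^2 = 4 - 24 = -20


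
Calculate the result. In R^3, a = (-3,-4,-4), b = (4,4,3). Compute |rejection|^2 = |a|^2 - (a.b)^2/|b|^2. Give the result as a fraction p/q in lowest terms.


|a|^2 = (-3)^2 + (-4)^2 + (-4)^2 = 41
|b|^2 = 4^2 + 4^2 + 3^2 = 41
a . b = (-3)*4 + (-4)*4 + (-4)*3 = -40
(a.b)^2 = (-40)^2 = 1600
|rej|^2 = 41 - 1600/41
= (1681 - 1600)/41
= 81/41
In lowest terms: 81/41


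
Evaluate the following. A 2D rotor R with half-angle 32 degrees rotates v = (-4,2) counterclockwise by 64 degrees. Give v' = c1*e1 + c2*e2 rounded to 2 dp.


Rotor R = cos(32deg) - sin(32deg)*e12
Rotation angle theta = 2 * 32 = 64 degrees
v' = R*v*~R rotates v by theta.
cos(64deg) = 0.4384, sin(64deg) = 0.8988
v'_1 = -4*cos(64deg) - 2*sin(64deg)
= -4*0.4384 - 2*0.8988
= -3.55
v'_2 = -4*sin(64deg) + 2*cos(64deg)
= -4*0.8988 + 2*0.4384
= -2.72
v' = -3.55*e1 - 2.72*e2


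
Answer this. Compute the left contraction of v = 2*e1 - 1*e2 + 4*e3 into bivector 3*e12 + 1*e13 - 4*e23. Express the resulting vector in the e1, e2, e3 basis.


Left contraction v _| B = <vB>_1 (grade-1 part of the geometric product vB).
Using e1_|e12 = e2, e2_|e12 = -e1, e1_|e13 = e3, e3_|e13 = -e1, e2_|e23 = e3, e3_|e23 = -e2:
e1 coeff: -v2*b12 - v3*b13 = -(-1)*(3) - (4)*(1) = -1
e2 coeff: v1*b12 - v3*b23 = (2)*(3) - (4)*(-4) = 22
e3 coeff: v1*b13 + v2*b23 = (2)*(1) + (-1)*(-4) = 6
v _| B = -1*e1 + 22*e2 + 6*e3


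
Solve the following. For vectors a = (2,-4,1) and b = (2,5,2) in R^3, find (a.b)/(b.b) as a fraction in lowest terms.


Projection coefficient = (a . b) / (b . b)
a . b = 2*2 + (-4)*5 + 1*2
= 4 + (-20) + 2 = -14
b . b = 2^2 + 5^2 + 2^2
= 4 + 25 + 4 = 33
Coefficient = -14/33
In lowest terms: -14/33


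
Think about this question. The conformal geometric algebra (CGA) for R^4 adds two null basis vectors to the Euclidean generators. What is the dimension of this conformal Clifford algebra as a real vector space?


The conformal model of R^4 uses Cl(5,1): the 4 Euclidean generators plus two extra orthogonal generators e+ (e+^2 = +1) and e- (e-^2 = -1), from which the null vectors e0, einf are built.
Number of generators m = 4 + 2 = 6.
dim Cl(p,q) = 2^m = 2^6 = 64


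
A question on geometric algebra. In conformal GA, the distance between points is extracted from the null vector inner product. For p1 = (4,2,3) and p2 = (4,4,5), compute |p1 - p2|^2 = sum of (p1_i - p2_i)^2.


p1 - p2 = (0, -2, -2)
|p1 - p2|^2 = 0^2 + (-2)^2 + (-2)^2
= 0 + 4 + 4
= 8


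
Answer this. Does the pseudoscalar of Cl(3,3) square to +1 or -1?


The pseudoscalar I = e1...e_n (product of all n generators) of Cl(p,q) satisfies I^2 = (-1)^(q + n(n-1)/2).
p = 3, q = 3, n = p + q = 6
n(n-1)/2 = 6 * 5 / 2 = 15
Exponent = q + n(n-1)/2 = 3 + 15 = 18
I^2 = (-1)^18 = +1


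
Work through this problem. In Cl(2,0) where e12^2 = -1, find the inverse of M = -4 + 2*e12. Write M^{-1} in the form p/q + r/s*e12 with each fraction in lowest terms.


M = -4 + 2*e12, where e12^2 = -1.
Since M commutes with its reverse ~M = a - b*e12, M * ~M = a^2 - b^2*e12^2 = a^2 + b^2.
So M^{-1} = ~M / (a^2 + b^2) = (a - b*e12)/(a^2 + b^2).
a^2 + b^2 = 16 + 4 = 20
Scalar part = -4/20 = -1/5
Bivector coeff = -2/20 = -1/10
M^{-1} = -1/5 - 1/10*e12


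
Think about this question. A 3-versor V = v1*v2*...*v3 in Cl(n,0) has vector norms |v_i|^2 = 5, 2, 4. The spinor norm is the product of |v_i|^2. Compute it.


Spinor norm N(V) = |v1|^2 * |v2|^2 * ... * |v3|^2
= 5 * 2 * 4
Running product: 5, 10, 40
N(V) = 40


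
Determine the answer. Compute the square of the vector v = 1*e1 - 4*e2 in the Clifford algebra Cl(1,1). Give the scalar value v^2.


v^2 = sum of c_i^2 * e_i^2
Positive signature terms (e_i^2 = +1): 1^2 = 1
Negative signature terms (e_j^2 = -1): (-4)^2 = 16
v^2 = 1 - 16 = -15


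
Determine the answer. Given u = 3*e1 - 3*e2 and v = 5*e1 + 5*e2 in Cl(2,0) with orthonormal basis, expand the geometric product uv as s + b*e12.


Expand: (3*e1 - 3*e2)(5*e1 + 5*e2)
= 3*5*e1e1 + 3*5*e1e2 + (-3)*5*e2e1 + (-3)*5*e2e2
Using e1^2 = e2^2 = 1, e2e1 = -e1e2:
Scalar part s = 3*5 + (-3)*5 = 15 + (-15) = 0
Bivector part b = 3*5 - (-3)*5 = 15 - (-15) = 30
uv = 0 + 30*e12


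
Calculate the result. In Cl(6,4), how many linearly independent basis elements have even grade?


Even subalgebra dimension = 2^(n-1)
n = 6 + 4 = 10
2^(10 - 1) = 2^9 = 512
Verification: sum of C(10,k) for even k = 1 + 45 + 210 + 210 + 45 + 1 = 512
Result = 512


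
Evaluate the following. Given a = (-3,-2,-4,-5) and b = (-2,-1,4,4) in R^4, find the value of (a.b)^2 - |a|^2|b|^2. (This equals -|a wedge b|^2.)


a . b = (-3)*(-2) + (-2)*(-1) + (-4)*4 + (-5)*4
= 6 + 2 + (-16) + (-20) = -28
|a|^2 = (-3)^2 + (-2)^2 + (-4)^2 + (-5)^2 = 54
|b|^2 = (-2)^2 + (-1)^2 + 4^2 + 4^2 = 37
(a.b)^2 = (-28)^2 = 784
|a|^2 * |b|^2 = 54 * 37 = 1998
Result = 784 - 1998 = -1214


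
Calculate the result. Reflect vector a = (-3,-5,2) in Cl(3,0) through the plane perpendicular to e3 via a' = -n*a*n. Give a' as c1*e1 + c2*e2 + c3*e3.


Reflection formula: a' = -n*a*n, with n = e3 (unit vector, n^2 = 1).
For reflection through hyperplane perp to e3:
The component along e3 flips sign, others stay.
a = (-3, -5, 2)
a' = (-3, -5, -2)
a' = -3*e1 - 5*e2 - 2*e3


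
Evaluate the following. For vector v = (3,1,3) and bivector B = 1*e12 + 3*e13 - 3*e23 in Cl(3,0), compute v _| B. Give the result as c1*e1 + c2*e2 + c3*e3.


Left contraction v _| B = <vB>_1 (grade-1 part of the geometric product vB).
Using e1_|e12 = e2, e2_|e12 = -e1, e1_|e13 = e3, e3_|e13 = -e1, e2_|e23 = e3, e3_|e23 = -e2:
e1 coeff: -v2*b12 - v3*b13 = -(1)*(1) - (3)*(3) = -10
e2 coeff: v1*b12 - v3*b23 = (3)*(1) - (3)*(-3) = 12
e3 coeff: v1*b13 + v2*b23 = (3)*(3) + (1)*(-3) = 6
v _| B = -10*e1 + 12*e2 + 6*e3


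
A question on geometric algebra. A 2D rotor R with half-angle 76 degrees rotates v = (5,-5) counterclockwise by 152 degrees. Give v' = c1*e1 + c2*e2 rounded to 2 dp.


Rotor R = cos(76deg) - sin(76deg)*e12
Rotation angle theta = 2 * 76 = 152 degrees
v' = R*v*~R rotates v by theta.
cos(152deg) = -0.8829, sin(152deg) = 0.4695
v'_1 = 5*cos(152deg) - (-5)*sin(152deg)
= 5*(-0.8829) - (-5)*0.4695
= -2.07
v'_2 = 5*sin(152deg) + (-5)*cos(152deg)
= 5*0.4695 + (-5)*(-0.8829)
= 6.76
v' = -2.07*e1 + 6.76*e2


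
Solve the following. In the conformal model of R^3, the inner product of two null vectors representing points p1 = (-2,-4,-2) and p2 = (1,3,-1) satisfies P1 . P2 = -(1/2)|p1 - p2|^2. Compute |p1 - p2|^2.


p1 - p2 = (-3, -7, -1)
|p1 - p2|^2 = (-3)^2 + (-7)^2 + (-1)^2
= 9 + 49 + 1
= 59


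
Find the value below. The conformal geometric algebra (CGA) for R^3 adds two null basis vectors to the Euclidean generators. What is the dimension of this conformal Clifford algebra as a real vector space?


The conformal model of R^3 uses Cl(4,1): the 3 Euclidean generators plus two extra orthogonal generators e+ (e+^2 = +1) and e- (e-^2 = -1), from which the null vectors e0, einf are built.
Number of generators m = 3 + 2 = 5.
dim Cl(p,q) = 2^m = 2^5 = 32


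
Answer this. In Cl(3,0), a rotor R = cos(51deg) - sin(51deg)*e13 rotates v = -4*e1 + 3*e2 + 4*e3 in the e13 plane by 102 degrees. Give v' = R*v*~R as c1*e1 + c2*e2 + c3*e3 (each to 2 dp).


Rotor R = cos(51deg) - sin(51deg)*e13
Rotation angle theta = 2 * 51 = 102 degrees in the e13 plane (e1 -> e3).
The component perpendicular to the plane (e2) is invariant: v'_2 = v2 = 3.00
cos(102deg) = -0.2079, sin(102deg) = 0.9781
v'_1 = v1*cos(theta) - v3*sin(theta) = -4*(-0.2079) - 4*0.9781 = -3.08
v'_3 = v1*sin(theta) + v3*cos(theta) = -4*0.9781 + 4*(-0.2079) = -4.74
v' = -3.08*e1 + 3.00*e2 - 4.74*e3


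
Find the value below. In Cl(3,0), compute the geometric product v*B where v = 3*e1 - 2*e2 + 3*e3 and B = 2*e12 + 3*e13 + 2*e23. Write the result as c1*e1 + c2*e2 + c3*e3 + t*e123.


vB has grade-1 (vector) and grade-3 (trivector) parts: vB = (v _| B) + (v ^ B).
Vector part <vB>_1:
  e1: -v2*b12 - v3*b13 = -(-2)*(2) - (3)*(3) = -5
  e2: v1*b12 - v3*b23 = (3)*(2) - (3)*(2) = 0
  e3: v1*b13 + v2*b23 = (3)*(3) + (-2)*(2) = 5
Trivector part <vB>_3:
  e123: v1*b23 - v2*b13 + v3*b12 = (3)*(2) - (-2)*(3) + (3)*(2) = 18
vB = -5*e1 + 0*e2 + 5*e3 + 18*e123


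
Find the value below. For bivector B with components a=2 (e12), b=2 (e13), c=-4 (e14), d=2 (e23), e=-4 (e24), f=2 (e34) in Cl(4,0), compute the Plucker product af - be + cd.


Plucker relation: af - be + cd
a*f = 2*2 = 4
b*e = 2*(-4) = -8
c*d = (-4)*2 = -8
af - be + cd = 4 - (-8) + (-8)
= 4


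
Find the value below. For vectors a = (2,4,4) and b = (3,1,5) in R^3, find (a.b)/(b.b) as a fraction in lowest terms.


Projection coefficient = (a . b) / (b . b)
a . b = 2*3 + 4*1 + 4*5
= 6 + 4 + 20 = 30
b . b = 3^2 + 1^2 + 5^2
= 9 + 1 + 25 = 35
Coefficient = 30/35
In lowest terms: 6/7


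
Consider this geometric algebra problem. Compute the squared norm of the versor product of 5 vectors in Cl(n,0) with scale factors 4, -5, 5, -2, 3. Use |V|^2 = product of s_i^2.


Each vector v_i has |v_i|^2 = s_i^2
Squared scales: 4^2 = 16, (-5)^2 = 25, 5^2 = 25, (-2)^2 = 4, 3^2 = 9
|V|^2 = 16 * 25 * 25 * 4 * 9
= 360000


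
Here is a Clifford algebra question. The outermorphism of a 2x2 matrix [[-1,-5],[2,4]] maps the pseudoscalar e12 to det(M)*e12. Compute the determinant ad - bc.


The outermorphism of a linear map f sends e1^e2 to f(e1)^f(e2).
f(e1) = -1*e1 + 2*e2
f(e2) = -5*e1 + 4*e2
f(e1) ^ f(e2) = (-1*e1 + 2*e2) ^ (-5*e1 + 4*e2)
= (-1)*4*e12 + 2*(-5)*e21
= (-4 - (-10))*e12
= 6*e12
Coefficient = 6


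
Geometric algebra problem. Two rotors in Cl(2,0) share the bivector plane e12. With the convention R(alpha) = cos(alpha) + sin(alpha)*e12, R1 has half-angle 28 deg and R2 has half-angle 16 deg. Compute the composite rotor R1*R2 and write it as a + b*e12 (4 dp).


Same-plane rotors commute and their half-angles add:
R1*R2 = cos(a1 + a2) + sin(a1 + a2)*e12.
a1 + a2 = 28 + 16 = 44 deg
cos(44 deg) = 0.7193
sin(44 deg) = 0.6947
R1*R2 = 0.7193 + 0.6947*e12


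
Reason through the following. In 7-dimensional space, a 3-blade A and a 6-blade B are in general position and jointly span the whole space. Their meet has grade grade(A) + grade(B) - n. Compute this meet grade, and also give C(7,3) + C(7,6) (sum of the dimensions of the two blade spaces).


Meet grade = grade(A) + grade(B) - n
= 3 + 6 - 7 = 2
C(7,3) = 35
C(7,6) = 7
dim_A + dim_B = 35 + 7 = 42


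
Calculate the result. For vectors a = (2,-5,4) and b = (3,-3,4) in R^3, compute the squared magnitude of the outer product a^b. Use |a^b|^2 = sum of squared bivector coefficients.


a wedge b = (a1*b2 - a2*b1)*e12 + (a1*b3 - a3*b1)*e13 + (a2*b3 - a3*b2)*e23
e12 coeff: 2*(-3) - (-5)*3 = -6 - (-15) = 9
e13 coeff: 2*4 - 4*3 = 8 - 12 = -4
e23 coeff: (-5)*4 - 4*(-3) = -20 - (-12) = -8
|a wedge b|^2 = 9^2 + (-4)^2 + (-8)^2
= 81 + 16 + 64
= 161


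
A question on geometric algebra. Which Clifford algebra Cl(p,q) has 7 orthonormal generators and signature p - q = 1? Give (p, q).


We need p + q = 7 and p - q = 1.
Adding: 2p = 7 + 1 = 8, so p = 4.
Then q = 7 - 4 = 3.
(p, q) = (4, 3)


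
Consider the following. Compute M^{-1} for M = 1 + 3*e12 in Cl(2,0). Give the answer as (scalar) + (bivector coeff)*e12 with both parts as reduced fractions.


M = 1 + 3*e12, where e12^2 = -1.
Since M commutes with its reverse ~M = a - b*e12, M * ~M = a^2 - b^2*e12^2 = a^2 + b^2.
So M^{-1} = ~M / (a^2 + b^2) = (a - b*e12)/(a^2 + b^2).
a^2 + b^2 = 1 + 9 = 10
Scalar part = 1/10 = 1/10
Bivector coeff = -3/10 = -3/10
M^{-1} = 1/10 - 3/10*e12


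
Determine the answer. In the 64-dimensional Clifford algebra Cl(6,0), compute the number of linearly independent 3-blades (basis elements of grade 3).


Number of grade-k basis blades in Cl(p,q) with n = p + q is C(n, k).
n = 6 + 0 = 6
C(6, 3) = 6! / (3! * 3!)
= 720 / (6 * 6)
= 20


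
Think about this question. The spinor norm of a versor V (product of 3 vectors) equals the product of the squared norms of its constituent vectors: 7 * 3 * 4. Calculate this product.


Spinor norm N(V) = |v1|^2 * |v2|^2 * ... * |v3|^2
= 7 * 3 * 4
Running product: 7, 21, 84
N(V) = 84


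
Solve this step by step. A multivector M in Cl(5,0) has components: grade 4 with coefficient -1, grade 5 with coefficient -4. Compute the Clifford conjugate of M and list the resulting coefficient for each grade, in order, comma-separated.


Clifford conjugate sign for grade k: (-1)^(k(k+1)/2)
Grade 4: (-1)^(4*5/2) = (-1)^10 = 1, coeff -1 -> -1
Grade 5: (-1)^(5*6/2) = (-1)^15 = -1, coeff -4 -> 4
Conjugated coefficients: -1, 4


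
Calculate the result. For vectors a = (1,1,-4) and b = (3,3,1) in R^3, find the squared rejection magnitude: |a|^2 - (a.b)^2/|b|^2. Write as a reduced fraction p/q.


|a|^2 = 1^2 + 1^2 + (-4)^2 = 18
|b|^2 = 3^2 + 3^2 + 1^2 = 19
a . b = 1*3 + 1*3 + (-4)*1 = 2
(a.b)^2 = 2^2 = 4
|rej|^2 = 18 - 4/19
= (342 - 4)/19
= 338/19
In lowest terms: 338/19


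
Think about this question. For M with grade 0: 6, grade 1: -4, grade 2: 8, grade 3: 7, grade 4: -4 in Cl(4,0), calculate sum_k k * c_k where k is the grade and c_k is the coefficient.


Grade-weighted sum = sum of grade_k * coefficient_k
0*6 = 0
1*(-4) = -4
2*8 = 16
3*7 = 21
4*(-4) = -16
Total = 0 + (-4) + 16 + 21 + (-16) = 17


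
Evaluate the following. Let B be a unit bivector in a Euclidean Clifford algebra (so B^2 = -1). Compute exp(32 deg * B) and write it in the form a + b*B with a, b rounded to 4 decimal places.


For a unit bivector B with B^2 = -1, the exponential series gives
e^(theta*B) = cos(theta) + sin(theta)*B (the GA analogue of Euler's formula).
theta = 32 degrees = 0.558505 rad
cos(32 deg) = 0.8480
sin(32 deg) = 0.5299
exp(theta*B) = 0.8480 + 0.5299*B


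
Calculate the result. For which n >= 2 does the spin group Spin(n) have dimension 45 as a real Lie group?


dim Spin(n) = dim so(n) = n(n-1)/2.
Solve n(n-1)/2 = 45, i.e. n^2 - n - 90 = 0.
Discriminant = 1 + 8*45 = 361
n = (1 + sqrt(361))/2 = (1 + 19)/2 = 10


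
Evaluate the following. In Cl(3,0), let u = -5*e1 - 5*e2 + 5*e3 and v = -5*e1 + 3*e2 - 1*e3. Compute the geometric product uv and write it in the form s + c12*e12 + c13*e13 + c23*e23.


In Cl(3,0): e_i^2 = 1, e_ie_j = -e_je_i for i != j.
Scalar part = u . v = (-5)*(-5) + (-5)*3 + 5*(-1)
= 25 + (-15) + (-5) = 5
e12 coeff = (-5)*3 - (-5)*(-5) = -15 - 25 = -40
e13 coeff = (-5)*(-1) - 5*(-5) = 5 - (-25) = 30
e23 coeff = (-5)*(-1) - 5*3 = 5 - 15 = -10
uv = 5 - 40*e12 + 30*e13 - 10*e23
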